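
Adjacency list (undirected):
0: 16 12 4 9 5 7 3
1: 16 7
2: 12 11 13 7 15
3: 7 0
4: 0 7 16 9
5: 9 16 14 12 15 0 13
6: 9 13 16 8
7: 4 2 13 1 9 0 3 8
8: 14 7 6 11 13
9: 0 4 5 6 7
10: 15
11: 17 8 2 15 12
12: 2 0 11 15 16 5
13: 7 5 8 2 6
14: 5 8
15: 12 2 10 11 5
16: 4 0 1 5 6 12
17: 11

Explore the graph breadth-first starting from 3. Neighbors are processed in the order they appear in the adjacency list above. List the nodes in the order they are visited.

3 -> 7 -> 0 -> 4 -> 2 -> 13 -> 1 -> 9 -> 8 -> 16 -> 12 -> 5 -> 11 -> 15 -> 6 -> 14 -> 17 -> 10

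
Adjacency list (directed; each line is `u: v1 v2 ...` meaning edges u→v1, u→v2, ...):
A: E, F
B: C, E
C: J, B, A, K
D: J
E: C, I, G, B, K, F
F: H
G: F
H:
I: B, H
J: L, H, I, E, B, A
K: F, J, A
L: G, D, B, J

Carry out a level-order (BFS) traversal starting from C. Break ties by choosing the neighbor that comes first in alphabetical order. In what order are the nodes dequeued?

C, A, B, J, K, E, F, H, I, L, G, D

Visit C; enqueue A, B, J, K → queue [A, B, J, K]
Visit A; enqueue E, F → queue [B, J, K, E, F]
Visit B → queue [J, K, E, F]
Visit J; enqueue H, I, L → queue [K, E, F, H, I, L]
Visit K → queue [E, F, H, I, L]
Visit E; enqueue G → queue [F, H, I, L, G]
Visit F → queue [H, I, L, G]
Visit H → queue [I, L, G]
Visit I → queue [L, G]
Visit L; enqueue D → queue [G, D]
Visit G → queue [D]
Visit D → queue []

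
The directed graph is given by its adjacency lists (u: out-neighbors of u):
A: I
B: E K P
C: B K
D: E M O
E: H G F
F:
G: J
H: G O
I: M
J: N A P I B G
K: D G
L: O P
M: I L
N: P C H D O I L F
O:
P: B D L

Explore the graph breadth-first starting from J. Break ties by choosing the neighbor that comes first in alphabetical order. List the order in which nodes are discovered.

J, A, B, G, I, N, P, E, K, M, C, D, F, H, L, O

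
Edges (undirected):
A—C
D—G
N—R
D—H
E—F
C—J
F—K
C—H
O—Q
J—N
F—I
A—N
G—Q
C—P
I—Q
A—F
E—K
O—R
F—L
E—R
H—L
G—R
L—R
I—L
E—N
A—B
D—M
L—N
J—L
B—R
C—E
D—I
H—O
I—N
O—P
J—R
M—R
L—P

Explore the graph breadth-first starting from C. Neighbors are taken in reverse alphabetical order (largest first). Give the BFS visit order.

Visit C; enqueue P, J, H, E, A → queue [P, J, H, E, A]
Visit P; enqueue O, L → queue [J, H, E, A, O, L]
Visit J; enqueue R, N → queue [H, E, A, O, L, R, N]
Visit H; enqueue D → queue [E, A, O, L, R, N, D]
Visit E; enqueue K, F → queue [A, O, L, R, N, D, K, F]
Visit A; enqueue B → queue [O, L, R, N, D, K, F, B]
Visit O; enqueue Q → queue [L, R, N, D, K, F, B, Q]
Visit L; enqueue I → queue [R, N, D, K, F, B, Q, I]
Visit R; enqueue M, G → queue [N, D, K, F, B, Q, I, M, G]
Visit N → queue [D, K, F, B, Q, I, M, G]
Visit D → queue [K, F, B, Q, I, M, G]
Visit K → queue [F, B, Q, I, M, G]
Visit F → queue [B, Q, I, M, G]
Visit B → queue [Q, I, M, G]
Visit Q → queue [I, M, G]
Visit I → queue [M, G]
Visit M → queue [G]
Visit G → queue []

C P J H E A O L R N D K F B Q I M G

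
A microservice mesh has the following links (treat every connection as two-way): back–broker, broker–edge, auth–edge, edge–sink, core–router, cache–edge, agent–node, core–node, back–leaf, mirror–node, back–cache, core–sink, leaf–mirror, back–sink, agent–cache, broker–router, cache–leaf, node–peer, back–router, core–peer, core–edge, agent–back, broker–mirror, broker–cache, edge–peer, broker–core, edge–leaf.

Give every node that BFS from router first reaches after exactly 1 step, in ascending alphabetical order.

back, broker, core

Level 0: router
Level 1: back, broker, core
Level 2: agent, cache, edge, leaf, mirror, node, peer, sink
Level 3: auth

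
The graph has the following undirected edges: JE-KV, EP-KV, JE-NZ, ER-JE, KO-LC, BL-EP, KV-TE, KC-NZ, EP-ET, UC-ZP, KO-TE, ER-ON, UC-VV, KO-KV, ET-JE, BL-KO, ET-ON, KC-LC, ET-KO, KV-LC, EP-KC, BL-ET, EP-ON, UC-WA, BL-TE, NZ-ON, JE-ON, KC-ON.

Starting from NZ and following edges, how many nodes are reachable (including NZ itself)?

12

BFS from NZ visits: NZ, ON, KC, JE, ET, ER, EP, LC, KV, KO, BL, TE
Reachable nodes: 12 of 16 total.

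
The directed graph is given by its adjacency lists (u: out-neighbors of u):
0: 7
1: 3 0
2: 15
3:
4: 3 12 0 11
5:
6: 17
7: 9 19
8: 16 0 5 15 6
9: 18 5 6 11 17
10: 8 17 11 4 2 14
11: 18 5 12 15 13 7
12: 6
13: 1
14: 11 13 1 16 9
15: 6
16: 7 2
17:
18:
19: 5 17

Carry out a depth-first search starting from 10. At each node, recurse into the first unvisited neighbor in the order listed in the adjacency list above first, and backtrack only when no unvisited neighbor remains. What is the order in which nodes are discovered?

Visit 10
10 → 8
8 → 16
16 → 7
7 → 9
9 → 18
9 → 5
9 → 6
6 → 17
9 → 11
11 → 12
11 → 15
11 → 13
13 → 1
1 → 3
1 → 0
7 → 19
16 → 2
10 → 4
10 → 14

10 8 16 7 9 18 5 6 17 11 12 15 13 1 3 0 19 2 4 14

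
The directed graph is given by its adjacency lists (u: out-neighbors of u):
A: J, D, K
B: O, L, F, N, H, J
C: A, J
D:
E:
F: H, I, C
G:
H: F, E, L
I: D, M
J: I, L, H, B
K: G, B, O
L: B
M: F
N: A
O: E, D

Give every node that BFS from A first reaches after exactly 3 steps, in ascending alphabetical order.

E, F, M, N

Level 0: A
Level 1: D, J, K
Level 2: B, G, H, I, L, O
Level 3: E, F, M, N
Level 4: C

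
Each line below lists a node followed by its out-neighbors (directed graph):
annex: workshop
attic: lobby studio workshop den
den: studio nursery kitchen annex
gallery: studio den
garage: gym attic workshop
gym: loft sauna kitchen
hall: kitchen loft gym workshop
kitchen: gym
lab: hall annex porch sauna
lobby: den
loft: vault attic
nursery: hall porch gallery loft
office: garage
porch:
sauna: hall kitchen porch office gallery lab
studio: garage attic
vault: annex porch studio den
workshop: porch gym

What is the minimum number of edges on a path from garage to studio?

2

Level 0: garage
Level 1: attic, gym, workshop
Level 2: den, kitchen, lobby, loft, porch, sauna, studio
Level 3: annex, gallery, hall, lab, nursery, office, vault
studio first appears at level 2.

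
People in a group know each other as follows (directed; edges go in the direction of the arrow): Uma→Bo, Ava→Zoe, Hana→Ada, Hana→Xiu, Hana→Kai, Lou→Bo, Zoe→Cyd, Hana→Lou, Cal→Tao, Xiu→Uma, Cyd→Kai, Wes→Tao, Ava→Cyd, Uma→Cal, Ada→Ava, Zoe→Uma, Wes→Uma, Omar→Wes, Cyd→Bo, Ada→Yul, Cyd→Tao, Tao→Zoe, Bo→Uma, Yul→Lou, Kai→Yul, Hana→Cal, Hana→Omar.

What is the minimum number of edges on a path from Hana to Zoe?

3

Level 0: Hana
Level 1: Ada, Cal, Kai, Lou, Omar, Xiu
Level 2: Ava, Bo, Tao, Uma, Wes, Yul
Level 3: Cyd, Zoe
Zoe first appears at level 3.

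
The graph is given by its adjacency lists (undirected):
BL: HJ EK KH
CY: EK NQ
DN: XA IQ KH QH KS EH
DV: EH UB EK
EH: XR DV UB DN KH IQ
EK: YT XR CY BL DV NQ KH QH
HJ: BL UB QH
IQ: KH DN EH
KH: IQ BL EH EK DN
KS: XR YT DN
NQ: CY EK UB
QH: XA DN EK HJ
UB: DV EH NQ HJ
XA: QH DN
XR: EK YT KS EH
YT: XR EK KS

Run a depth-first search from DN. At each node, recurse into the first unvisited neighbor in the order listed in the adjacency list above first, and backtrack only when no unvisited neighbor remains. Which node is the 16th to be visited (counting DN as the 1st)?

Visit DN
DN → XA
XA → QH
QH → EK
EK → YT
YT → XR
XR → KS
XR → EH
EH → DV
DV → UB
UB → NQ
NQ → CY
UB → HJ
HJ → BL
BL → KH
KH → IQ

Visit order: DN, XA, QH, EK, YT, XR, KS, EH, DV, UB, NQ, CY, HJ, BL, KH, IQ

IQ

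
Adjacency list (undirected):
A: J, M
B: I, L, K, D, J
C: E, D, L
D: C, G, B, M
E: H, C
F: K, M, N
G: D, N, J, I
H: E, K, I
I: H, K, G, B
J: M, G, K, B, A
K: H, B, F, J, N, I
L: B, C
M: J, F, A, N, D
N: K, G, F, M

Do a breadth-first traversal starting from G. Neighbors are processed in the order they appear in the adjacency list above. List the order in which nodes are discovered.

Visit G; enqueue D, N, J, I → queue [D, N, J, I]
Visit D; enqueue C, B, M → queue [N, J, I, C, B, M]
Visit N; enqueue K, F → queue [J, I, C, B, M, K, F]
Visit J; enqueue A → queue [I, C, B, M, K, F, A]
Visit I; enqueue H → queue [C, B, M, K, F, A, H]
Visit C; enqueue E, L → queue [B, M, K, F, A, H, E, L]
Visit B → queue [M, K, F, A, H, E, L]
Visit M → queue [K, F, A, H, E, L]
Visit K → queue [F, A, H, E, L]
Visit F → queue [A, H, E, L]
Visit A → queue [H, E, L]
Visit H → queue [E, L]
Visit E → queue [L]
Visit L → queue []

G, D, N, J, I, C, B, M, K, F, A, H, E, L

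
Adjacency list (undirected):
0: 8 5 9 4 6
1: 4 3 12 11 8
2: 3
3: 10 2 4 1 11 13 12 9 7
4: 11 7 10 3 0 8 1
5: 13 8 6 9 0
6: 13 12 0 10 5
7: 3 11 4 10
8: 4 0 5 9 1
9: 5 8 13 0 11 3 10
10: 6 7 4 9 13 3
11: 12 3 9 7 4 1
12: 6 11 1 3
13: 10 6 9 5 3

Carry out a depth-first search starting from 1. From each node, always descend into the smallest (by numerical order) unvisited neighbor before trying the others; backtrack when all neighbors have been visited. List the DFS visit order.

1 3 2 4 0 5 6 10 7 11 9 8 13 12

Visit 1
1 → 3
3 → 2
3 → 4
4 → 0
0 → 5
5 → 6
6 → 10
10 → 7
7 → 11
11 → 9
9 → 8
9 → 13
11 → 12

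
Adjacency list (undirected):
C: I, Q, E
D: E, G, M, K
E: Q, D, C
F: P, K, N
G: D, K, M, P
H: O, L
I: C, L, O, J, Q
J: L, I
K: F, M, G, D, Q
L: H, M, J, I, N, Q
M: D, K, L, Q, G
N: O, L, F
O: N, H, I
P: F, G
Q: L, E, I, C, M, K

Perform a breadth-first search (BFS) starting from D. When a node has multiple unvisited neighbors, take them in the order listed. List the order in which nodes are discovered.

Visit D; enqueue E, G, M, K → queue [E, G, M, K]
Visit E; enqueue Q, C → queue [G, M, K, Q, C]
Visit G; enqueue P → queue [M, K, Q, C, P]
Visit M; enqueue L → queue [K, Q, C, P, L]
Visit K; enqueue F → queue [Q, C, P, L, F]
Visit Q; enqueue I → queue [C, P, L, F, I]
Visit C → queue [P, L, F, I]
Visit P → queue [L, F, I]
Visit L; enqueue H, J, N → queue [F, I, H, J, N]
Visit F → queue [I, H, J, N]
Visit I; enqueue O → queue [H, J, N, O]
Visit H → queue [J, N, O]
Visit J → queue [N, O]
Visit N → queue [O]
Visit O → queue []

D E G M K Q C P L F I H J N O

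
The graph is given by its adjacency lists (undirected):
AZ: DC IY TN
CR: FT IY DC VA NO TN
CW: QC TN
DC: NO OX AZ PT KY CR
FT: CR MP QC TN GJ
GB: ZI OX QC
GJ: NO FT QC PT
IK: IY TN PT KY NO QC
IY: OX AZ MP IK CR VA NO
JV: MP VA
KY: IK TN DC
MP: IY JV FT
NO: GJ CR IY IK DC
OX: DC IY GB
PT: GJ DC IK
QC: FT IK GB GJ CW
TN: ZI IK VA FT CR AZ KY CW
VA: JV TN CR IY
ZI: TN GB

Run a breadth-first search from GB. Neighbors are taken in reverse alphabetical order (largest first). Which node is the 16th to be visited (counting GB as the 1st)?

PT

Visit GB; enqueue ZI, QC, OX → queue [ZI, QC, OX]
Visit ZI; enqueue TN → queue [QC, OX, TN]
Visit QC; enqueue IK, GJ, FT, CW → queue [OX, TN, IK, GJ, FT, CW]
Visit OX; enqueue IY, DC → queue [TN, IK, GJ, FT, CW, IY, DC]
Visit TN; enqueue VA, KY, CR, AZ → queue [IK, GJ, FT, CW, IY, DC, VA, KY, CR, AZ]
Visit IK; enqueue PT, NO → queue [GJ, FT, CW, IY, DC, VA, KY, CR, AZ, PT, NO]
Visit GJ → queue [FT, CW, IY, DC, VA, KY, CR, AZ, PT, NO]
Visit FT; enqueue MP → queue [CW, IY, DC, VA, KY, CR, AZ, PT, NO, MP]
Visit CW → queue [IY, DC, VA, KY, CR, AZ, PT, NO, MP]
Visit IY → queue [DC, VA, KY, CR, AZ, PT, NO, MP]
Visit DC → queue [VA, KY, CR, AZ, PT, NO, MP]
Visit VA; enqueue JV → queue [KY, CR, AZ, PT, NO, MP, JV]
Visit KY → queue [CR, AZ, PT, NO, MP, JV]
Visit CR → queue [AZ, PT, NO, MP, JV]
Visit AZ → queue [PT, NO, MP, JV]
Visit PT → queue [NO, MP, JV]
Visit NO → queue [MP, JV]
Visit MP → queue [JV]
Visit JV → queue []

Visit order: GB, ZI, QC, OX, TN, IK, GJ, FT, CW, IY, DC, VA, KY, CR, AZ, PT, NO, MP, JV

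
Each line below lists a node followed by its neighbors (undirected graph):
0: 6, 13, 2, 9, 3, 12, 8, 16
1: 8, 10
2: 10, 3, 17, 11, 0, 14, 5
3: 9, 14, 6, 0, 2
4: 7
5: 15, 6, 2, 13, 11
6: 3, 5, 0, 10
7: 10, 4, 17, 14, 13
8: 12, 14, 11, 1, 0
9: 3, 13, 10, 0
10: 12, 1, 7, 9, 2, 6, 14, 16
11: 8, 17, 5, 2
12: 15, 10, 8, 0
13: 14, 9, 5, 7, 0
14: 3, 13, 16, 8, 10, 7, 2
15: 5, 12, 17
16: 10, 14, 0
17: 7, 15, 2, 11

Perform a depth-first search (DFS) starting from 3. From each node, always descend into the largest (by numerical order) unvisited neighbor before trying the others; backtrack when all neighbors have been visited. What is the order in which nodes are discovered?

Visit 3
3 → 14
14 → 16
16 → 10
10 → 12
12 → 15
15 → 17
17 → 11
11 → 8
8 → 1
8 → 0
0 → 13
13 → 9
13 → 7
7 → 4
13 → 5
5 → 6
5 → 2

3 → 14 → 16 → 10 → 12 → 15 → 17 → 11 → 8 → 1 → 0 → 13 → 9 → 7 → 4 → 5 → 6 → 2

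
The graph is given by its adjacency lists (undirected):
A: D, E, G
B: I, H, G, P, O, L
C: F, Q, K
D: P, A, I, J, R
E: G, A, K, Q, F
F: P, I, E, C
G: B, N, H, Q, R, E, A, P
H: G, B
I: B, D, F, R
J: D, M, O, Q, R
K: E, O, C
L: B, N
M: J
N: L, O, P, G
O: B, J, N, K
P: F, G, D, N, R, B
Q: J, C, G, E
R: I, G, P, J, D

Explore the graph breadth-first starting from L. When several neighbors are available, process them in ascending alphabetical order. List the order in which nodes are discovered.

Visit L; enqueue B, N → queue [B, N]
Visit B; enqueue G, H, I, O, P → queue [N, G, H, I, O, P]
Visit N → queue [G, H, I, O, P]
Visit G; enqueue A, E, Q, R → queue [H, I, O, P, A, E, Q, R]
Visit H → queue [I, O, P, A, E, Q, R]
Visit I; enqueue D, F → queue [O, P, A, E, Q, R, D, F]
Visit O; enqueue J, K → queue [P, A, E, Q, R, D, F, J, K]
Visit P → queue [A, E, Q, R, D, F, J, K]
Visit A → queue [E, Q, R, D, F, J, K]
Visit E → queue [Q, R, D, F, J, K]
Visit Q; enqueue C → queue [R, D, F, J, K, C]
Visit R → queue [D, F, J, K, C]
Visit D → queue [F, J, K, C]
Visit F → queue [J, K, C]
Visit J; enqueue M → queue [K, C, M]
Visit K → queue [C, M]
Visit C → queue [M]
Visit M → queue []

L → B → N → G → H → I → O → P → A → E → Q → R → D → F → J → K → C → M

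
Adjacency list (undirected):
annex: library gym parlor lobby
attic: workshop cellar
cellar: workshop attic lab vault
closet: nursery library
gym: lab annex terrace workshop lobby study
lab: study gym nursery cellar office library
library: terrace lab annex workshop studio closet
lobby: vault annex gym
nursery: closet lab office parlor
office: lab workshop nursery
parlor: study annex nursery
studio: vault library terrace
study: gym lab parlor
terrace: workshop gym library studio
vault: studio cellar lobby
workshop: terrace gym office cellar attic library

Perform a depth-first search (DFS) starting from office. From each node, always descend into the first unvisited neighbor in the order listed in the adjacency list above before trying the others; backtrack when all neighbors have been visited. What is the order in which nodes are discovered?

office -> lab -> study -> gym -> annex -> library -> terrace -> workshop -> cellar -> attic -> vault -> studio -> lobby -> closet -> nursery -> parlor

Visit office
office → lab
lab → study
study → gym
gym → annex
annex → library
library → terrace
terrace → workshop
workshop → cellar
cellar → attic
cellar → vault
vault → studio
vault → lobby
library → closet
closet → nursery
nursery → parlor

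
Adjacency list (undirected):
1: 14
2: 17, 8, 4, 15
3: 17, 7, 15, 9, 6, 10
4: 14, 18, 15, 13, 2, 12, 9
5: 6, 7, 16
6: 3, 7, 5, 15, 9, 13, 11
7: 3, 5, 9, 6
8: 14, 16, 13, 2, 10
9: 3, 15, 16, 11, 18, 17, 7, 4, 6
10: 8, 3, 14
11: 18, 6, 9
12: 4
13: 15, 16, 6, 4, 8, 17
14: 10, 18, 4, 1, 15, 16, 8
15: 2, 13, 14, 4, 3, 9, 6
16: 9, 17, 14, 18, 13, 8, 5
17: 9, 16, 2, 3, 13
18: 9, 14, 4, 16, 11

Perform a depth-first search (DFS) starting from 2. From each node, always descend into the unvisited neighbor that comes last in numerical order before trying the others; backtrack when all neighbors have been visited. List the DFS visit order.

Visit 2
2 → 17
17 → 16
16 → 18
18 → 14
14 → 15
15 → 13
13 → 8
8 → 10
10 → 3
3 → 9
9 → 11
11 → 6
6 → 7
7 → 5
9 → 4
4 → 12
14 → 1

2 -> 17 -> 16 -> 18 -> 14 -> 15 -> 13 -> 8 -> 10 -> 3 -> 9 -> 11 -> 6 -> 7 -> 5 -> 4 -> 12 -> 1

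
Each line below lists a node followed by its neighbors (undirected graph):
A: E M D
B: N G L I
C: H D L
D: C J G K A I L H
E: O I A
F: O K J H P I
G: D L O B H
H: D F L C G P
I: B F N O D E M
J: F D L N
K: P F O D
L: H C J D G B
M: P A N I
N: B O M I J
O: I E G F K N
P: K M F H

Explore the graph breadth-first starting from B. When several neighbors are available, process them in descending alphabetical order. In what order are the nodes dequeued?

Visit B; enqueue N, L, I, G → queue [N, L, I, G]
Visit N; enqueue O, M, J → queue [L, I, G, O, M, J]
Visit L; enqueue H, D, C → queue [I, G, O, M, J, H, D, C]
Visit I; enqueue F, E → queue [G, O, M, J, H, D, C, F, E]
Visit G → queue [O, M, J, H, D, C, F, E]
Visit O; enqueue K → queue [M, J, H, D, C, F, E, K]
Visit M; enqueue P, A → queue [J, H, D, C, F, E, K, P, A]
Visit J → queue [H, D, C, F, E, K, P, A]
Visit H → queue [D, C, F, E, K, P, A]
Visit D → queue [C, F, E, K, P, A]
Visit C → queue [F, E, K, P, A]
Visit F → queue [E, K, P, A]
Visit E → queue [K, P, A]
Visit K → queue [P, A]
Visit P → queue [A]
Visit A → queue []

B, N, L, I, G, O, M, J, H, D, C, F, E, K, P, A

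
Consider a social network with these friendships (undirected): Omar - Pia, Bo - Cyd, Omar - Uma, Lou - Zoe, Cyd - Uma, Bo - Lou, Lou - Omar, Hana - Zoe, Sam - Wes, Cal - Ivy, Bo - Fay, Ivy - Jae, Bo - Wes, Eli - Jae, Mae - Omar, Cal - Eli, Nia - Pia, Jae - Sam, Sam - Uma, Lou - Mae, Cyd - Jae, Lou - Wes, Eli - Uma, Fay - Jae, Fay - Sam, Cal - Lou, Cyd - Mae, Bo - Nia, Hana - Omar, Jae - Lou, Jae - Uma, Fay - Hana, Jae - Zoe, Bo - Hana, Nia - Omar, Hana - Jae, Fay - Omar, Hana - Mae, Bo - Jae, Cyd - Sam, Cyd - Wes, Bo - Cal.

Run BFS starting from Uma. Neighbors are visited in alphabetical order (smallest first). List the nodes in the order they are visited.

Uma Cyd Eli Jae Omar Sam Bo Mae Wes Cal Fay Hana Ivy Lou Zoe Nia Pia

Visit Uma; enqueue Cyd, Eli, Jae, Omar, Sam → queue [Cyd, Eli, Jae, Omar, Sam]
Visit Cyd; enqueue Bo, Mae, Wes → queue [Eli, Jae, Omar, Sam, Bo, Mae, Wes]
Visit Eli; enqueue Cal → queue [Jae, Omar, Sam, Bo, Mae, Wes, Cal]
Visit Jae; enqueue Fay, Hana, Ivy, Lou, Zoe → queue [Omar, Sam, Bo, Mae, Wes, Cal, Fay, Hana, Ivy, Lou, Zoe]
Visit Omar; enqueue Nia, Pia → queue [Sam, Bo, Mae, Wes, Cal, Fay, Hana, Ivy, Lou, Zoe, Nia, Pia]
Visit Sam → queue [Bo, Mae, Wes, Cal, Fay, Hana, Ivy, Lou, Zoe, Nia, Pia]
Visit Bo → queue [Mae, Wes, Cal, Fay, Hana, Ivy, Lou, Zoe, Nia, Pia]
Visit Mae → queue [Wes, Cal, Fay, Hana, Ivy, Lou, Zoe, Nia, Pia]
Visit Wes → queue [Cal, Fay, Hana, Ivy, Lou, Zoe, Nia, Pia]
Visit Cal → queue [Fay, Hana, Ivy, Lou, Zoe, Nia, Pia]
Visit Fay → queue [Hana, Ivy, Lou, Zoe, Nia, Pia]
Visit Hana → queue [Ivy, Lou, Zoe, Nia, Pia]
Visit Ivy → queue [Lou, Zoe, Nia, Pia]
Visit Lou → queue [Zoe, Nia, Pia]
Visit Zoe → queue [Nia, Pia]
Visit Nia → queue [Pia]
Visit Pia → queue []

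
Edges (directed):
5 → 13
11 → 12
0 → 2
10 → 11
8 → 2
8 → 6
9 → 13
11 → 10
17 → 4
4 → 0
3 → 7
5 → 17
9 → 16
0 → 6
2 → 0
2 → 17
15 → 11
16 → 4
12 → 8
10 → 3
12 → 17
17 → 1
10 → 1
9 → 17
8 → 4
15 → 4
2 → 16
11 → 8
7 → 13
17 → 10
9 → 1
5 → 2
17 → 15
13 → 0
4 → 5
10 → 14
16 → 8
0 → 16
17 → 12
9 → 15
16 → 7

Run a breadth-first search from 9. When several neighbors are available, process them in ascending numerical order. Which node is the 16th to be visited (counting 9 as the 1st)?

Visit 9; enqueue 1, 13, 15, 16, 17 → queue [1, 13, 15, 16, 17]
Visit 1 → queue [13, 15, 16, 17]
Visit 13; enqueue 0 → queue [15, 16, 17, 0]
Visit 15; enqueue 4, 11 → queue [16, 17, 0, 4, 11]
Visit 16; enqueue 7, 8 → queue [17, 0, 4, 11, 7, 8]
Visit 17; enqueue 10, 12 → queue [0, 4, 11, 7, 8, 10, 12]
Visit 0; enqueue 2, 6 → queue [4, 11, 7, 8, 10, 12, 2, 6]
Visit 4; enqueue 5 → queue [11, 7, 8, 10, 12, 2, 6, 5]
Visit 11 → queue [7, 8, 10, 12, 2, 6, 5]
Visit 7 → queue [8, 10, 12, 2, 6, 5]
Visit 8 → queue [10, 12, 2, 6, 5]
Visit 10; enqueue 3, 14 → queue [12, 2, 6, 5, 3, 14]
Visit 12 → queue [2, 6, 5, 3, 14]
Visit 2 → queue [6, 5, 3, 14]
Visit 6 → queue [5, 3, 14]
Visit 5 → queue [3, 14]
Visit 3 → queue [14]
Visit 14 → queue []

Visit order: 9, 1, 13, 15, 16, 17, 0, 4, 11, 7, 8, 10, 12, 2, 6, 5, 3, 14

5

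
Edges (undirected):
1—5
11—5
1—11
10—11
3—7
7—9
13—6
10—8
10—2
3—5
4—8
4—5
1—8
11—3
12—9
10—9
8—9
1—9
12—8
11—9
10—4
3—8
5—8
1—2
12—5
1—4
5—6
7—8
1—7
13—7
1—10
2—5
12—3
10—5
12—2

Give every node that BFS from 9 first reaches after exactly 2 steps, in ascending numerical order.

Level 0: 9
Level 1: 1, 7, 8, 10, 11, 12
Level 2: 2, 3, 4, 5, 13
Level 3: 6

2, 3, 4, 5, 13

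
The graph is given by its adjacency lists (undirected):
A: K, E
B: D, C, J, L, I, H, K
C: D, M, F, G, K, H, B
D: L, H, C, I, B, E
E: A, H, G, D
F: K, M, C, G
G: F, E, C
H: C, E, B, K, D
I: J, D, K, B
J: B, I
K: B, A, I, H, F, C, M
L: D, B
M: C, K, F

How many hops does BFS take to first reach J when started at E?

3

Level 0: E
Level 1: A, D, G, H
Level 2: B, C, F, I, K, L
Level 3: J, M
J first appears at level 3.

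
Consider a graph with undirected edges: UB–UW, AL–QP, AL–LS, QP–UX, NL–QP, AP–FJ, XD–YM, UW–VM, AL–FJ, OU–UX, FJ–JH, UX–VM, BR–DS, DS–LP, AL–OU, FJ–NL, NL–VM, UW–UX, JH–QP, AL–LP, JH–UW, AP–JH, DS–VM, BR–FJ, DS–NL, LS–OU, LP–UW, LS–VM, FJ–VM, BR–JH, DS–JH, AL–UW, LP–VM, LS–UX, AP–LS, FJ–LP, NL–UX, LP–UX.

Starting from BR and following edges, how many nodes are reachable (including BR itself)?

BFS from BR visits: BR, JH, FJ, DS, UW, QP, AP, VM, NL, LP, AL, UX, UB, LS, OU
Reachable nodes: 15 of 17 total.

15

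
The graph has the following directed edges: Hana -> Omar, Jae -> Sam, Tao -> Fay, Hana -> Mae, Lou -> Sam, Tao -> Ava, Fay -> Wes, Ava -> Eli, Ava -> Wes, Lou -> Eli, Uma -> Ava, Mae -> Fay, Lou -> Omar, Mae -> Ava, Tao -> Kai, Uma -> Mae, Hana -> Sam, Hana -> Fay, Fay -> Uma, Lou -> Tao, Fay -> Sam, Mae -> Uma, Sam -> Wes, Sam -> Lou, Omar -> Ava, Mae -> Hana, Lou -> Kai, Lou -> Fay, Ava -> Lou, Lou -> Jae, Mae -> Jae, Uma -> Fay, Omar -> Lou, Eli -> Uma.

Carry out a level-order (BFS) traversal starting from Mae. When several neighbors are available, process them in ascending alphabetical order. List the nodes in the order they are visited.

Visit Mae; enqueue Ava, Fay, Hana, Jae, Uma → queue [Ava, Fay, Hana, Jae, Uma]
Visit Ava; enqueue Eli, Lou, Wes → queue [Fay, Hana, Jae, Uma, Eli, Lou, Wes]
Visit Fay; enqueue Sam → queue [Hana, Jae, Uma, Eli, Lou, Wes, Sam]
Visit Hana; enqueue Omar → queue [Jae, Uma, Eli, Lou, Wes, Sam, Omar]
Visit Jae → queue [Uma, Eli, Lou, Wes, Sam, Omar]
Visit Uma → queue [Eli, Lou, Wes, Sam, Omar]
Visit Eli → queue [Lou, Wes, Sam, Omar]
Visit Lou; enqueue Kai, Tao → queue [Wes, Sam, Omar, Kai, Tao]
Visit Wes → queue [Sam, Omar, Kai, Tao]
Visit Sam → queue [Omar, Kai, Tao]
Visit Omar → queue [Kai, Tao]
Visit Kai → queue [Tao]
Visit Tao → queue []

Mae Ava Fay Hana Jae Uma Eli Lou Wes Sam Omar Kai Tao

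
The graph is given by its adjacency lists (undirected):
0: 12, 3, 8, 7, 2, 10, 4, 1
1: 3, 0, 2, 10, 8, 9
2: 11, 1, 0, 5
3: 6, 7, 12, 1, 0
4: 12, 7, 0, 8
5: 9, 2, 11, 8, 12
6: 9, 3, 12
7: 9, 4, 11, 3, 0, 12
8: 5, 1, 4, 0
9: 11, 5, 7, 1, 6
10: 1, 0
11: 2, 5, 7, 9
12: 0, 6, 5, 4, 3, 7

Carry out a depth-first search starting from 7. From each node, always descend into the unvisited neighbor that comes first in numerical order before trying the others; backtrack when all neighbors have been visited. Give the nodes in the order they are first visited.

7 0 1 2 5 8 4 12 3 6 9 11 10

Visit 7
7 → 0
0 → 1
1 → 2
2 → 5
5 → 8
8 → 4
4 → 12
12 → 3
3 → 6
6 → 9
9 → 11
1 → 10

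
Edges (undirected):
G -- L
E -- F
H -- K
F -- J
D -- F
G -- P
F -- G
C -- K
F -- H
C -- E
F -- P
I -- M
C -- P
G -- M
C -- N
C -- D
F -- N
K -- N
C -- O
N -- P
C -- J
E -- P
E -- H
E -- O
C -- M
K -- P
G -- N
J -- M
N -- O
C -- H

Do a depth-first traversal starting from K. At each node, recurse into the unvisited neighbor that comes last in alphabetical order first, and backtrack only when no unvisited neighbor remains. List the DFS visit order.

K, P, N, O, E, H, F, J, M, I, G, L, C, D

Visit K
K → P
P → N
N → O
O → E
E → H
H → F
F → J
J → M
M → I
M → G
G → L
M → C
C → D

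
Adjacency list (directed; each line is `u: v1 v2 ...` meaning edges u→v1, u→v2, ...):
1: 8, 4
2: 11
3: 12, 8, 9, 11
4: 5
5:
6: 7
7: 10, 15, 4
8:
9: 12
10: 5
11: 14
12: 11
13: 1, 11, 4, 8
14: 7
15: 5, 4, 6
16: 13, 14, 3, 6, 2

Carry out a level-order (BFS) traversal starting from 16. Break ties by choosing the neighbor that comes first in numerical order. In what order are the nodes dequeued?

Visit 16; enqueue 2, 3, 6, 13, 14 → queue [2, 3, 6, 13, 14]
Visit 2; enqueue 11 → queue [3, 6, 13, 14, 11]
Visit 3; enqueue 8, 9, 12 → queue [6, 13, 14, 11, 8, 9, 12]
Visit 6; enqueue 7 → queue [13, 14, 11, 8, 9, 12, 7]
Visit 13; enqueue 1, 4 → queue [14, 11, 8, 9, 12, 7, 1, 4]
Visit 14 → queue [11, 8, 9, 12, 7, 1, 4]
Visit 11 → queue [8, 9, 12, 7, 1, 4]
Visit 8 → queue [9, 12, 7, 1, 4]
Visit 9 → queue [12, 7, 1, 4]
Visit 12 → queue [7, 1, 4]
Visit 7; enqueue 10, 15 → queue [1, 4, 10, 15]
Visit 1 → queue [4, 10, 15]
Visit 4; enqueue 5 → queue [10, 15, 5]
Visit 10 → queue [15, 5]
Visit 15 → queue [5]
Visit 5 → queue []

16, 2, 3, 6, 13, 14, 11, 8, 9, 12, 7, 1, 4, 10, 15, 5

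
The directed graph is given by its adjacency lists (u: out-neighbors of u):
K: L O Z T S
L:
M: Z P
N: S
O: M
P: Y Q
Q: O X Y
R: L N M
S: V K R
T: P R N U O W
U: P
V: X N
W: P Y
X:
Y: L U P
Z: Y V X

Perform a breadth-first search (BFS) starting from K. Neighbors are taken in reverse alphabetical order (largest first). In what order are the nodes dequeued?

Visit K; enqueue Z, T, S, O, L → queue [Z, T, S, O, L]
Visit Z; enqueue Y, X, V → queue [T, S, O, L, Y, X, V]
Visit T; enqueue W, U, R, P, N → queue [S, O, L, Y, X, V, W, U, R, P, N]
Visit S → queue [O, L, Y, X, V, W, U, R, P, N]
Visit O; enqueue M → queue [L, Y, X, V, W, U, R, P, N, M]
Visit L → queue [Y, X, V, W, U, R, P, N, M]
Visit Y → queue [X, V, W, U, R, P, N, M]
Visit X → queue [V, W, U, R, P, N, M]
Visit V → queue [W, U, R, P, N, M]
Visit W → queue [U, R, P, N, M]
Visit U → queue [R, P, N, M]
Visit R → queue [P, N, M]
Visit P; enqueue Q → queue [N, M, Q]
Visit N → queue [M, Q]
Visit M → queue [Q]
Visit Q → queue []

K → Z → T → S → O → L → Y → X → V → W → U → R → P → N → M → Q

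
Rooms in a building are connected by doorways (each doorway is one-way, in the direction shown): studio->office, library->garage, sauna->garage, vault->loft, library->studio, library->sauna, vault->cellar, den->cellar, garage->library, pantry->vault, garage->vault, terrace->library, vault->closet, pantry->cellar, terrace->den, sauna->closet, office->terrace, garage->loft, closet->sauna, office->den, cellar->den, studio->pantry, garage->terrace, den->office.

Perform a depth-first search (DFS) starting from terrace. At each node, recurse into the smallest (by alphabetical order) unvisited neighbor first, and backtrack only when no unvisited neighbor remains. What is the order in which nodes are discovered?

terrace, den, cellar, office, library, garage, loft, vault, closet, sauna, studio, pantry

Visit terrace
terrace → den
den → cellar
den → office
terrace → library
library → garage
garage → loft
garage → vault
vault → closet
closet → sauna
library → studio
studio → pantry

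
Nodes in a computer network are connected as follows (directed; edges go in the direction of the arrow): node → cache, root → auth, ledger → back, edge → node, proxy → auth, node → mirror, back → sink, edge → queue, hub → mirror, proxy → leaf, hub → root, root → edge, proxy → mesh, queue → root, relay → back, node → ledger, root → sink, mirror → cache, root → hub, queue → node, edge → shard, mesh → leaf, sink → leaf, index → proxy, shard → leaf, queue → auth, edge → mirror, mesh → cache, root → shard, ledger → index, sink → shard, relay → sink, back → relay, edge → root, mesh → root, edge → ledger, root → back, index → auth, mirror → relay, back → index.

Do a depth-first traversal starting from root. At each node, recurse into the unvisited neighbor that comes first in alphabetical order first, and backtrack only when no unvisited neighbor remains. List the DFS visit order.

root → auth → back → index → proxy → leaf → mesh → cache → relay → sink → shard → edge → ledger → mirror → node → queue → hub

Visit root
root → auth
root → back
back → index
index → proxy
proxy → leaf
proxy → mesh
mesh → cache
back → relay
relay → sink
sink → shard
root → edge
edge → ledger
edge → mirror
edge → node
edge → queue
root → hub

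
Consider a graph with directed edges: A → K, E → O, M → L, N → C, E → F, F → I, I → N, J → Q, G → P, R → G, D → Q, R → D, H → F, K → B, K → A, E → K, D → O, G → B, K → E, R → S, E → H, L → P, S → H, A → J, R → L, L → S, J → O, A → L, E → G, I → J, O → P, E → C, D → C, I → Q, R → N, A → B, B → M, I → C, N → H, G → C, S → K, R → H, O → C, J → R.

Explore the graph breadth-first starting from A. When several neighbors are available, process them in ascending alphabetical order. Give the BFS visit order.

A -> B -> J -> K -> L -> M -> O -> Q -> R -> E -> P -> S -> C -> D -> G -> H -> N -> F -> I

Visit A; enqueue B, J, K, L → queue [B, J, K, L]
Visit B; enqueue M → queue [J, K, L, M]
Visit J; enqueue O, Q, R → queue [K, L, M, O, Q, R]
Visit K; enqueue E → queue [L, M, O, Q, R, E]
Visit L; enqueue P, S → queue [M, O, Q, R, E, P, S]
Visit M → queue [O, Q, R, E, P, S]
Visit O; enqueue C → queue [Q, R, E, P, S, C]
Visit Q → queue [R, E, P, S, C]
Visit R; enqueue D, G, H, N → queue [E, P, S, C, D, G, H, N]
Visit E; enqueue F → queue [P, S, C, D, G, H, N, F]
Visit P → queue [S, C, D, G, H, N, F]
Visit S → queue [C, D, G, H, N, F]
Visit C → queue [D, G, H, N, F]
Visit D → queue [G, H, N, F]
Visit G → queue [H, N, F]
Visit H → queue [N, F]
Visit N → queue [F]
Visit F; enqueue I → queue [I]
Visit I → queue []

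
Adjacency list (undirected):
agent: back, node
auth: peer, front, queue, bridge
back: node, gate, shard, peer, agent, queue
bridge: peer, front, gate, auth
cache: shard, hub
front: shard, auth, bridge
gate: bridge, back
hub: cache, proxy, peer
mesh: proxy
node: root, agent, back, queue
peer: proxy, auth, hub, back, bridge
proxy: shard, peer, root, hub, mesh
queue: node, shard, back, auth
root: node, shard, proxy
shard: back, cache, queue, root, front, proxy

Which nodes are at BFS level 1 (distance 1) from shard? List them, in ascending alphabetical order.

Level 0: shard
Level 1: back, cache, front, proxy, queue, root
Level 2: agent, auth, bridge, gate, hub, mesh, node, peer

back, cache, front, proxy, queue, root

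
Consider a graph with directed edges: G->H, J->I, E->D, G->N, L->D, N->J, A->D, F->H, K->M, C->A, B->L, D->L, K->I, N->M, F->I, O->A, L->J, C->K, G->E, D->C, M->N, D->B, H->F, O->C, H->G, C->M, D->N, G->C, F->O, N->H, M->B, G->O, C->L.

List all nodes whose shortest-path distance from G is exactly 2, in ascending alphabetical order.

Level 0: G
Level 1: C, E, H, N, O
Level 2: A, D, F, J, K, L, M
Level 3: B, I

A, D, F, J, K, L, M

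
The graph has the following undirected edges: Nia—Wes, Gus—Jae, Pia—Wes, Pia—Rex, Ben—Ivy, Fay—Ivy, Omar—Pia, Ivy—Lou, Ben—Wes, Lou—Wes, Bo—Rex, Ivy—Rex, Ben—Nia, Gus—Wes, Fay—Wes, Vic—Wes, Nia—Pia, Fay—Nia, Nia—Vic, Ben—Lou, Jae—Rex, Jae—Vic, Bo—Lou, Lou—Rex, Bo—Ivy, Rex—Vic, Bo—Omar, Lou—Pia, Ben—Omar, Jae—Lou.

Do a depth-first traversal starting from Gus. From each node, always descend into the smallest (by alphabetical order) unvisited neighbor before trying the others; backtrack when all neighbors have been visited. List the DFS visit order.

Gus, Jae, Lou, Ben, Ivy, Bo, Omar, Pia, Nia, Fay, Wes, Vic, Rex

Visit Gus
Gus → Jae
Jae → Lou
Lou → Ben
Ben → Ivy
Ivy → Bo
Bo → Omar
Omar → Pia
Pia → Nia
Nia → Fay
Fay → Wes
Wes → Vic
Vic → Rex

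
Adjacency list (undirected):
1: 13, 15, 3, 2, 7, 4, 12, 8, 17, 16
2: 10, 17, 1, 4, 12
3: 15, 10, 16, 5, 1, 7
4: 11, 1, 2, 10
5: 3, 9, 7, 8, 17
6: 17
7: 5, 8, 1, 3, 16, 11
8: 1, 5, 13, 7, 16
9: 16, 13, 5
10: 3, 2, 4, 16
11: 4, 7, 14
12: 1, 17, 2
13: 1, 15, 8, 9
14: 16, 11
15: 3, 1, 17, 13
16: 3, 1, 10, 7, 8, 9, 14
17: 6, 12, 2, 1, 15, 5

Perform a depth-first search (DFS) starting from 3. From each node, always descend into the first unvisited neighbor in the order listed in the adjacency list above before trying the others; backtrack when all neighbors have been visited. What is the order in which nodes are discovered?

3, 15, 1, 13, 8, 5, 9, 16, 10, 2, 17, 6, 12, 4, 11, 7, 14

Visit 3
3 → 15
15 → 1
1 → 13
13 → 8
8 → 5
5 → 9
9 → 16
16 → 10
10 → 2
2 → 17
17 → 6
17 → 12
2 → 4
4 → 11
11 → 7
11 → 14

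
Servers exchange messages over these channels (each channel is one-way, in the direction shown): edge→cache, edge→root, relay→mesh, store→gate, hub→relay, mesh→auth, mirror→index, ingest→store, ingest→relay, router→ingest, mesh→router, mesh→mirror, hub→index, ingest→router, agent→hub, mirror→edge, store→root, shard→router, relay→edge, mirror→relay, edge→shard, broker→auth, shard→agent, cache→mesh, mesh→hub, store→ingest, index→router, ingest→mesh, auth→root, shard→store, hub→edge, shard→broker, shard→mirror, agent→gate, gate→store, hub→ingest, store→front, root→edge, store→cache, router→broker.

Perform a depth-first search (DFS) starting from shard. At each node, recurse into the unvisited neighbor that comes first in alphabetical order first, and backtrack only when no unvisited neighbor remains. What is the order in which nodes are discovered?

shard → agent → gate → store → cache → mesh → auth → root → edge → hub → index → router → broker → ingest → relay → mirror → front

Visit shard
shard → agent
agent → gate
gate → store
store → cache
cache → mesh
mesh → auth
auth → root
root → edge
mesh → hub
hub → index
index → router
router → broker
router → ingest
ingest → relay
mesh → mirror
store → front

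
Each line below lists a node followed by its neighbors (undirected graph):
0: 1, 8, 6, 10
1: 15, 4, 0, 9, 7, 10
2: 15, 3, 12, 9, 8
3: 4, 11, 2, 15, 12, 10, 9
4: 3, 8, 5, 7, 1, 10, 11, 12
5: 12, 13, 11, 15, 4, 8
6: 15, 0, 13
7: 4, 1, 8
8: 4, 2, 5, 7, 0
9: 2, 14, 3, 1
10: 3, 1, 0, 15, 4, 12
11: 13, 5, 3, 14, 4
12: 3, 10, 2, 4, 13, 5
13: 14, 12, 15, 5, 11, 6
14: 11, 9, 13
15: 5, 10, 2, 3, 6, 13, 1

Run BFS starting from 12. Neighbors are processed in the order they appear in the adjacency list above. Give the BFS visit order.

12 → 3 → 10 → 2 → 4 → 13 → 5 → 11 → 15 → 9 → 1 → 0 → 8 → 7 → 14 → 6

Visit 12; enqueue 3, 10, 2, 4, 13, 5 → queue [3, 10, 2, 4, 13, 5]
Visit 3; enqueue 11, 15, 9 → queue [10, 2, 4, 13, 5, 11, 15, 9]
Visit 10; enqueue 1, 0 → queue [2, 4, 13, 5, 11, 15, 9, 1, 0]
Visit 2; enqueue 8 → queue [4, 13, 5, 11, 15, 9, 1, 0, 8]
Visit 4; enqueue 7 → queue [13, 5, 11, 15, 9, 1, 0, 8, 7]
Visit 13; enqueue 14, 6 → queue [5, 11, 15, 9, 1, 0, 8, 7, 14, 6]
Visit 5 → queue [11, 15, 9, 1, 0, 8, 7, 14, 6]
Visit 11 → queue [15, 9, 1, 0, 8, 7, 14, 6]
Visit 15 → queue [9, 1, 0, 8, 7, 14, 6]
Visit 9 → queue [1, 0, 8, 7, 14, 6]
Visit 1 → queue [0, 8, 7, 14, 6]
Visit 0 → queue [8, 7, 14, 6]
Visit 8 → queue [7, 14, 6]
Visit 7 → queue [14, 6]
Visit 14 → queue [6]
Visit 6 → queue []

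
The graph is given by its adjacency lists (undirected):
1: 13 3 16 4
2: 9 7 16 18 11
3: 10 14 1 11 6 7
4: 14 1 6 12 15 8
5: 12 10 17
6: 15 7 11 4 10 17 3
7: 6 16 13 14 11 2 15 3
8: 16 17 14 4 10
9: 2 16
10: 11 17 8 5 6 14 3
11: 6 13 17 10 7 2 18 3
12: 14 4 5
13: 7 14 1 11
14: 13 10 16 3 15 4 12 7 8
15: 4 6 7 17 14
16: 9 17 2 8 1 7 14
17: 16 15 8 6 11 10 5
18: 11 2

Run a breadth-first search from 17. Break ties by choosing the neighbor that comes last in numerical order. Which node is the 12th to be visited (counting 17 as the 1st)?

Visit 17; enqueue 16, 15, 11, 10, 8, 6, 5 → queue [16, 15, 11, 10, 8, 6, 5]
Visit 16; enqueue 14, 9, 7, 2, 1 → queue [15, 11, 10, 8, 6, 5, 14, 9, 7, 2, 1]
Visit 15; enqueue 4 → queue [11, 10, 8, 6, 5, 14, 9, 7, 2, 1, 4]
Visit 11; enqueue 18, 13, 3 → queue [10, 8, 6, 5, 14, 9, 7, 2, 1, 4, 18, 13, 3]
Visit 10 → queue [8, 6, 5, 14, 9, 7, 2, 1, 4, 18, 13, 3]
Visit 8 → queue [6, 5, 14, 9, 7, 2, 1, 4, 18, 13, 3]
Visit 6 → queue [5, 14, 9, 7, 2, 1, 4, 18, 13, 3]
Visit 5; enqueue 12 → queue [14, 9, 7, 2, 1, 4, 18, 13, 3, 12]
Visit 14 → queue [9, 7, 2, 1, 4, 18, 13, 3, 12]
Visit 9 → queue [7, 2, 1, 4, 18, 13, 3, 12]
Visit 7 → queue [2, 1, 4, 18, 13, 3, 12]
Visit 2 → queue [1, 4, 18, 13, 3, 12]
Visit 1 → queue [4, 18, 13, 3, 12]
Visit 4 → queue [18, 13, 3, 12]
Visit 18 → queue [13, 3, 12]
Visit 13 → queue [3, 12]
Visit 3 → queue [12]
Visit 12 → queue []

Visit order: 17, 16, 15, 11, 10, 8, 6, 5, 14, 9, 7, 2, 1, 4, 18, 13, 3, 12

2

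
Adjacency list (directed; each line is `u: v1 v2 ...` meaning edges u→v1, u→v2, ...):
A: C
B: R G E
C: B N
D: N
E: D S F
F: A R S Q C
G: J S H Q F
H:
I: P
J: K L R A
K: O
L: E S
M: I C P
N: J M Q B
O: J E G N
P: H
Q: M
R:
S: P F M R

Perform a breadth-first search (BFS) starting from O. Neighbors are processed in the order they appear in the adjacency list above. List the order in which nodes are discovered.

Visit O; enqueue J, E, G, N → queue [J, E, G, N]
Visit J; enqueue K, L, R, A → queue [E, G, N, K, L, R, A]
Visit E; enqueue D, S, F → queue [G, N, K, L, R, A, D, S, F]
Visit G; enqueue H, Q → queue [N, K, L, R, A, D, S, F, H, Q]
Visit N; enqueue M, B → queue [K, L, R, A, D, S, F, H, Q, M, B]
Visit K → queue [L, R, A, D, S, F, H, Q, M, B]
Visit L → queue [R, A, D, S, F, H, Q, M, B]
Visit R → queue [A, D, S, F, H, Q, M, B]
Visit A; enqueue C → queue [D, S, F, H, Q, M, B, C]
Visit D → queue [S, F, H, Q, M, B, C]
Visit S; enqueue P → queue [F, H, Q, M, B, C, P]
Visit F → queue [H, Q, M, B, C, P]
Visit H → queue [Q, M, B, C, P]
Visit Q → queue [M, B, C, P]
Visit M; enqueue I → queue [B, C, P, I]
Visit B → queue [C, P, I]
Visit C → queue [P, I]
Visit P → queue [I]
Visit I → queue []

O J E G N K L R A D S F H Q M B C P I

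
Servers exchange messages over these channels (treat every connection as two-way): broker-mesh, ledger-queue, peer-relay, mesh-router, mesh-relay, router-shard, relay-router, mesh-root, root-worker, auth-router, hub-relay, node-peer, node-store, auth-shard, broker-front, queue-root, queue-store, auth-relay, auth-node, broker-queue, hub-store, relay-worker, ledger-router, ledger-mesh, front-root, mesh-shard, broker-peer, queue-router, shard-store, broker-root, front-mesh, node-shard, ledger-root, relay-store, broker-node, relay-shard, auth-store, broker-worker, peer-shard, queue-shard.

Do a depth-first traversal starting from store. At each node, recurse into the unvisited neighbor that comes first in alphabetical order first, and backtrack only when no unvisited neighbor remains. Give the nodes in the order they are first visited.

store, auth, node, broker, front, mesh, ledger, queue, root, worker, relay, hub, peer, shard, router

Visit store
store → auth
auth → node
node → broker
broker → front
front → mesh
mesh → ledger
ledger → queue
queue → root
root → worker
worker → relay
relay → hub
relay → peer
peer → shard
shard → router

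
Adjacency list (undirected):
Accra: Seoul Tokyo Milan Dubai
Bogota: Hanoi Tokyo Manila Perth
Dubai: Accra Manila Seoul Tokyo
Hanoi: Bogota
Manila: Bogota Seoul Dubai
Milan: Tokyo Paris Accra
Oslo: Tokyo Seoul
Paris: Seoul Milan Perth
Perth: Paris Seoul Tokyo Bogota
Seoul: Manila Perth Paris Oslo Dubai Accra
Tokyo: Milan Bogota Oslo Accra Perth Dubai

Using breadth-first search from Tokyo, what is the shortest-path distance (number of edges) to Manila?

2

Level 0: Tokyo
Level 1: Accra, Bogota, Dubai, Milan, Oslo, Perth
Level 2: Hanoi, Manila, Paris, Seoul
Manila first appears at level 2.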